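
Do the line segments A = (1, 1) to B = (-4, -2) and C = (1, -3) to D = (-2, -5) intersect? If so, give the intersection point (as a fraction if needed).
No (intersection of containing lines falls outside at least one segment)

Parametrize and solve: t = -12, s = -20. At least one of these is outside [0, 1], so the segments do not intersect.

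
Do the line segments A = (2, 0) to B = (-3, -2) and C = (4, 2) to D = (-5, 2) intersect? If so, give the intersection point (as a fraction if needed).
No (intersection of containing lines falls outside at least one segment)

Parametrize and solve: t = -1, s = -1/3. At least one of these is outside [0, 1], so the segments do not intersect.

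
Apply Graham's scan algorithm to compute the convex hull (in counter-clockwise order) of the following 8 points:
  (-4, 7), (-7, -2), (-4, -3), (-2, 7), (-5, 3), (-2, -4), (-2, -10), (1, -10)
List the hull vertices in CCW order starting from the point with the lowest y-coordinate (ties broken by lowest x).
Hull (CCW) = [(-2, -10), (1, -10), (-2, 7), (-4, 7), (-7, -2)]

Graham scan procedure:
  1. Find the pivot p₀ = point with lowest y (tie → lowest x): (-2, -10).
  2. Sort the remaining points by polar angle around p₀.
  3. Walk through sorted points, maintaining a stack; pop the top while the last three entries make a non-left turn (cross product ≤ 0).
  4. Final stack is the convex hull in CCW order: (-2, -10), (1, -10), (-2, 7), (-4, 7), (-7, -2).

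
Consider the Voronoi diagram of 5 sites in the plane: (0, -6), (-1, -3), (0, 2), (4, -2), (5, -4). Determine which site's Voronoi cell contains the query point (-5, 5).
Nearest site = (0, 2)

The Voronoi cell of site s contains exactly those query points closer to s than to any other site. Compute squared distances from q = (-5, 5) to each site:
  (0 − -5)² + (2 − 5)² = 34
  (-1 − -5)² + (-3 − 5)² = 80
  (4 − -5)² + (-2 − 5)² = 130
  (0 − -5)² + (-6 − 5)² = 146
  (5 − -5)² + (-4 − 5)² = 181
Minimum is attained by (0, 2), so q lies in its Voronoi cell.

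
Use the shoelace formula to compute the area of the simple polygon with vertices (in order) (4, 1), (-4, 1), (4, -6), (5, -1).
Area = 63/2

Shoelace formula: Area = (1/2) |Σ_i (x_i · y_{i+1} − x_{i+1} · y_i)| (indices mod n). Compute each cross term:
  (4)(1) − (-4)(1) = 8
  (-4)(-6) − (4)(1) = 20
  (4)(-1) − (5)(-6) = 26
  (5)(1) − (4)(-1) = 9
Sum = 63, so (signed) Area = 63/2 = 63/2, |Area| = 63/2.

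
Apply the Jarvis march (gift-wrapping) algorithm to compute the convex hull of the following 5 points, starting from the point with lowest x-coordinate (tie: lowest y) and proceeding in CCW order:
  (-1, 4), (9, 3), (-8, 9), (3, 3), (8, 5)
Hull (CCW) = [(-8, 9), (-1, 4), (3, 3), (9, 3), (8, 5)]

Jarvis march: at each step, from the current hull vertex p, select the next vertex q as the point such that every other point lies strictly to the left of (or on) the directed line p → q. (Equivalently: for every other point r, the cross product (q − p) × (r − p) ≥ 0.)
Starting point (lowest x, tie lowest y): (-8, 9). Wrap until returning to start. Resulting hull: (-8, 9), (-1, 4), (3, 3), (9, 3), (8, 5).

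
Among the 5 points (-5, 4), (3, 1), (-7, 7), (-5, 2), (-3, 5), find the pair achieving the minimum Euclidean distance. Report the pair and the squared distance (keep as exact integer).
Pair = ((-5, 4), (-5, 2)); squared distance = 4

Compute all C(5, 2) = 10 pairwise squared distances (x_i − x_j)² + (y_i − y_j)². The minimum is 4, attained by the pair ((-5, 4), (-5, 2)).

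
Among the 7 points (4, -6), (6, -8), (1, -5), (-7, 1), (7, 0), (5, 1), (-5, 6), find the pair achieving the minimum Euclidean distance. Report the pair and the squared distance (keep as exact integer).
Pair = ((7, 0), (5, 1)); squared distance = 5

Compute all C(7, 2) = 21 pairwise squared distances (x_i − x_j)² + (y_i − y_j)². The minimum is 5, attained by the pair ((7, 0), (5, 1)).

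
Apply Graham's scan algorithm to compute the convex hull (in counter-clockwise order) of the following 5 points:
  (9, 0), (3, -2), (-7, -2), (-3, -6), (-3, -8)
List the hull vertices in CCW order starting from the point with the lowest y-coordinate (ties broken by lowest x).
Hull (CCW) = [(-3, -8), (9, 0), (-7, -2)]

Graham scan procedure:
  1. Find the pivot p₀ = point with lowest y (tie → lowest x): (-3, -8).
  2. Sort the remaining points by polar angle around p₀.
  3. Walk through sorted points, maintaining a stack; pop the top while the last three entries make a non-left turn (cross product ≤ 0).
  4. Final stack is the convex hull in CCW order: (-3, -8), (9, 0), (-7, -2).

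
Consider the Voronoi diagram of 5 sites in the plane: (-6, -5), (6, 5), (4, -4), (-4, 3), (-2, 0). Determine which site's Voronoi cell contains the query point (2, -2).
Nearest site = (4, -4)

The Voronoi cell of site s contains exactly those query points closer to s than to any other site. Compute squared distances from q = (2, -2) to each site:
  (4 − 2)² + (-4 − -2)² = 8
  (-2 − 2)² + (0 − -2)² = 20
  (-4 − 2)² + (3 − -2)² = 61
  (6 − 2)² + (5 − -2)² = 65
  (-6 − 2)² + (-5 − -2)² = 73
Minimum is attained by (4, -4), so q lies in its Voronoi cell.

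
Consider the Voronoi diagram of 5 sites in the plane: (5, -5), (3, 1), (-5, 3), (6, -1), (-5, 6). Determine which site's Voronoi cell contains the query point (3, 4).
Nearest site = (3, 1)

The Voronoi cell of site s contains exactly those query points closer to s than to any other site. Compute squared distances from q = (3, 4) to each site:
  (3 − 3)² + (1 − 4)² = 9
  (6 − 3)² + (-1 − 4)² = 34
  (-5 − 3)² + (3 − 4)² = 65
  (-5 − 3)² + (6 − 4)² = 68
  (5 − 3)² + (-5 − 4)² = 85
Minimum is attained by (3, 1), so q lies in its Voronoi cell.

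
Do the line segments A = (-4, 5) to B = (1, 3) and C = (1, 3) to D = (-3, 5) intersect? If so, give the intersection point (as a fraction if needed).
Yes; intersection at (1, 3) (t = 1 on AB, s = 0 on CD)

Parametrize AB as A + t(B − A) = (-4 + 5 t, 5 + -2 t) and CD as C + s(D − C) = (1 + -4 s, 3 + 2 s). Solve the linear system for (t, s). Determinant = -2 ≠ 0, so a unique intersection of the containing lines exists. Solution: t = 1, s = 0 — both in [0, 1], so the segments cross. Intersection point: (1, 3).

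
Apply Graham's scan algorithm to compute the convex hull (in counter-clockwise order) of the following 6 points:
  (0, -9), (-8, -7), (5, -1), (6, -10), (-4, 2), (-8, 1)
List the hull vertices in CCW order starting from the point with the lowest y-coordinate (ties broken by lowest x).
Hull (CCW) = [(6, -10), (5, -1), (-4, 2), (-8, 1), (-8, -7), (0, -9)]

Graham scan procedure:
  1. Find the pivot p₀ = point with lowest y (tie → lowest x): (6, -10).
  2. Sort the remaining points by polar angle around p₀.
  3. Walk through sorted points, maintaining a stack; pop the top while the last three entries make a non-left turn (cross product ≤ 0).
  4. Final stack is the convex hull in CCW order: (6, -10), (5, -1), (-4, 2), (-8, 1), (-8, -7), (0, -9).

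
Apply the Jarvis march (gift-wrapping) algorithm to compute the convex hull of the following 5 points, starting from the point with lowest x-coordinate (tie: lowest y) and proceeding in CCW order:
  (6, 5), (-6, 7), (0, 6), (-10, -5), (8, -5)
Hull (CCW) = [(-10, -5), (8, -5), (6, 5), (-6, 7)]

Jarvis march: at each step, from the current hull vertex p, select the next vertex q as the point such that every other point lies strictly to the left of (or on) the directed line p → q. (Equivalently: for every other point r, the cross product (q − p) × (r − p) ≥ 0.)
Starting point (lowest x, tie lowest y): (-10, -5). Wrap until returning to start. Resulting hull: (-10, -5), (8, -5), (6, 5), (-6, 7).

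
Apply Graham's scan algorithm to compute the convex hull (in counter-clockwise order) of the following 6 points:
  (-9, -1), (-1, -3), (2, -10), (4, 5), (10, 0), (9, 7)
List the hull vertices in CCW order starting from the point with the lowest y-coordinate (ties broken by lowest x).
Hull (CCW) = [(2, -10), (10, 0), (9, 7), (4, 5), (-9, -1)]

Graham scan procedure:
  1. Find the pivot p₀ = point with lowest y (tie → lowest x): (2, -10).
  2. Sort the remaining points by polar angle around p₀.
  3. Walk through sorted points, maintaining a stack; pop the top while the last three entries make a non-left turn (cross product ≤ 0).
  4. Final stack is the convex hull in CCW order: (2, -10), (10, 0), (9, 7), (4, 5), (-9, -1).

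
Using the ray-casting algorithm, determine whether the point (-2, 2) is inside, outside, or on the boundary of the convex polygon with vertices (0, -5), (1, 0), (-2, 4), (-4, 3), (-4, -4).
The point (-2, 2) lies strictly inside the polygon

Cast a horizontal ray to the right from the query point and count how many polygon edges it crosses (each edge strictly once or zero times, handled with the usual half-open convention). 
Parity of crossings → odd ⇒ inside.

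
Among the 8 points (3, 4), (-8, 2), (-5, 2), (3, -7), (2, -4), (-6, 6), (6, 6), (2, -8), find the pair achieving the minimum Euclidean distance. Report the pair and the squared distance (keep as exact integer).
Pair = ((3, -7), (2, -8)); squared distance = 2

Compute all C(8, 2) = 28 pairwise squared distances (x_i − x_j)² + (y_i − y_j)². The minimum is 2, attained by the pair ((3, -7), (2, -8)).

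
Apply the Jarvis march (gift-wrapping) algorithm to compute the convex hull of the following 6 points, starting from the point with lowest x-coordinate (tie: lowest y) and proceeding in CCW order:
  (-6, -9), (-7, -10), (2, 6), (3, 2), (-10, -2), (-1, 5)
Hull (CCW) = [(-10, -2), (-7, -10), (-6, -9), (3, 2), (2, 6), (-1, 5)]

Jarvis march: at each step, from the current hull vertex p, select the next vertex q as the point such that every other point lies strictly to the left of (or on) the directed line p → q. (Equivalently: for every other point r, the cross product (q − p) × (r − p) ≥ 0.)
Starting point (lowest x, tie lowest y): (-10, -2). Wrap until returning to start. Resulting hull: (-10, -2), (-7, -10), (-6, -9), (3, 2), (2, 6), (-1, 5).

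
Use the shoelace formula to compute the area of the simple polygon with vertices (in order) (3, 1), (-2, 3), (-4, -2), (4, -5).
Area = 37

Shoelace formula: Area = (1/2) |Σ_i (x_i · y_{i+1} − x_{i+1} · y_i)| (indices mod n). Compute each cross term:
  (3)(3) − (-2)(1) = 11
  (-2)(-2) − (-4)(3) = 16
  (-4)(-5) − (4)(-2) = 28
  (4)(1) − (3)(-5) = 19
Sum = 74, so (signed) Area = 74/2 = 37, |Area| = 37.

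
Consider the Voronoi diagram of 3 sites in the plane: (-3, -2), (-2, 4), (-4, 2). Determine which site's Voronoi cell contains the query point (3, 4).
Nearest site = (-2, 4)

The Voronoi cell of site s contains exactly those query points closer to s than to any other site. Compute squared distances from q = (3, 4) to each site:
  (-2 − 3)² + (4 − 4)² = 25
  (-4 − 3)² + (2 − 4)² = 53
  (-3 − 3)² + (-2 − 4)² = 72
Minimum is attained by (-2, 4), so q lies in its Voronoi cell.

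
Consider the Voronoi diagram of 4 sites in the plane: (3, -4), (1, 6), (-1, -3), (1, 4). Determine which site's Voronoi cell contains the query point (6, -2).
Nearest site = (3, -4)

The Voronoi cell of site s contains exactly those query points closer to s than to any other site. Compute squared distances from q = (6, -2) to each site:
  (3 − 6)² + (-4 − -2)² = 13
  (-1 − 6)² + (-3 − -2)² = 50
  (1 − 6)² + (4 − -2)² = 61
  (1 − 6)² + (6 − -2)² = 89
Minimum is attained by (3, -4), so q lies in its Voronoi cell.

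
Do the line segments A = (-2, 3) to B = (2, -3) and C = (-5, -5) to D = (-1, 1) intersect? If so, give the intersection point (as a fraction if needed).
No (intersection of containing lines falls outside at least one segment)

Parametrize and solve: t = 7/24, s = 25/24. At least one of these is outside [0, 1], so the segments do not intersect.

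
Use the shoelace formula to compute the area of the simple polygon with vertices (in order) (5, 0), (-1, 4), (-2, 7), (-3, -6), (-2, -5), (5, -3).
Area = 103/2

Shoelace formula: Area = (1/2) |Σ_i (x_i · y_{i+1} − x_{i+1} · y_i)| (indices mod n). Compute each cross term:
  (5)(4) − (-1)(0) = 20
  (-1)(7) − (-2)(4) = 1
  (-2)(-6) − (-3)(7) = 33
  (-3)(-5) − (-2)(-6) = 3
  (-2)(-3) − (5)(-5) = 31
  (5)(0) − (5)(-3) = 15
Sum = 103, so (signed) Area = 103/2 = 103/2, |Area| = 103/2.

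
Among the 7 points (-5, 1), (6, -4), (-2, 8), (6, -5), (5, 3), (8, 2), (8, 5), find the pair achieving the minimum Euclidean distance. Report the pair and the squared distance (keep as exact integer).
Pair = ((6, -4), (6, -5)); squared distance = 1

Compute all C(7, 2) = 21 pairwise squared distances (x_i − x_j)² + (y_i − y_j)². The minimum is 1, attained by the pair ((6, -4), (6, -5)).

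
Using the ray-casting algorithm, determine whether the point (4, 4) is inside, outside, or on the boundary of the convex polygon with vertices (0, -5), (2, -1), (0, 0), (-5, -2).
The point (4, 4) lies strictly outside the polygon

Cast a horizontal ray to the right from the query point and count how many polygon edges it crosses (each edge strictly once or zero times, handled with the usual half-open convention). 
Parity of crossings → even ⇒ outside.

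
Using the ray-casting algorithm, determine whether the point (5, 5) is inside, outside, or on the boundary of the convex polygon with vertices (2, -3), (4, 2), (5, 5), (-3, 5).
The point (5, 5) lies on the polygon boundary

Boundary check: the query satisfies the collinearity and bounding-box conditions for some polygon edge, so it lies exactly on the boundary.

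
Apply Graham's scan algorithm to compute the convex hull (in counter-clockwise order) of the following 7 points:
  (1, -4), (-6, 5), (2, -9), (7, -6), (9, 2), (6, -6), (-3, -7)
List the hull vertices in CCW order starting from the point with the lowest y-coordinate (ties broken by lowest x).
Hull (CCW) = [(2, -9), (7, -6), (9, 2), (-6, 5), (-3, -7)]

Graham scan procedure:
  1. Find the pivot p₀ = point with lowest y (tie → lowest x): (2, -9).
  2. Sort the remaining points by polar angle around p₀.
  3. Walk through sorted points, maintaining a stack; pop the top while the last three entries make a non-left turn (cross product ≤ 0).
  4. Final stack is the convex hull in CCW order: (2, -9), (7, -6), (9, 2), (-6, 5), (-3, -7).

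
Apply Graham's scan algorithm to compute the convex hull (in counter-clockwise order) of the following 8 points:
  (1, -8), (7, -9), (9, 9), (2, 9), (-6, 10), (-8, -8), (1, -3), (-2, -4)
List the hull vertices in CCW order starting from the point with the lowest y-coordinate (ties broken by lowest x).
Hull (CCW) = [(7, -9), (9, 9), (-6, 10), (-8, -8)]

Graham scan procedure:
  1. Find the pivot p₀ = point with lowest y (tie → lowest x): (7, -9).
  2. Sort the remaining points by polar angle around p₀.
  3. Walk through sorted points, maintaining a stack; pop the top while the last three entries make a non-left turn (cross product ≤ 0).
  4. Final stack is the convex hull in CCW order: (7, -9), (9, 9), (-6, 10), (-8, -8).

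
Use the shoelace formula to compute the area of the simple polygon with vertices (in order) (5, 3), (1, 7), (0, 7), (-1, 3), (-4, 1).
Area = 20

Shoelace formula: Area = (1/2) |Σ_i (x_i · y_{i+1} − x_{i+1} · y_i)| (indices mod n). Compute each cross term:
  (5)(7) − (1)(3) = 32
  (1)(7) − (0)(7) = 7
  (0)(3) − (-1)(7) = 7
  (-1)(1) − (-4)(3) = 11
  (-4)(3) − (5)(1) = -17
Sum = 40, so (signed) Area = 40/2 = 20, |Area| = 20.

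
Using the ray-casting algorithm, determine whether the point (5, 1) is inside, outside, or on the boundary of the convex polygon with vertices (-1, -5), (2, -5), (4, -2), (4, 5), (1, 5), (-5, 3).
The point (5, 1) lies strictly outside the polygon

Cast a horizontal ray to the right from the query point and count how many polygon edges it crosses (each edge strictly once or zero times, handled with the usual half-open convention). 
Parity of crossings → even ⇒ outside.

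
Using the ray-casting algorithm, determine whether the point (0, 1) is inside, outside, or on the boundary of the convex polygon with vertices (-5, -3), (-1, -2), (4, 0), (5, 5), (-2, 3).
The point (0, 1) lies strictly inside the polygon

Cast a horizontal ray to the right from the query point and count how many polygon edges it crosses (each edge strictly once or zero times, handled with the usual half-open convention). 
Parity of crossings → odd ⇒ inside.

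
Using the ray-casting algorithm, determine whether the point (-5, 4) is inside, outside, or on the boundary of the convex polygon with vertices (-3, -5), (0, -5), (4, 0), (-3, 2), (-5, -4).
The point (-5, 4) lies strictly outside the polygon

Cast a horizontal ray to the right from the query point and count how many polygon edges it crosses (each edge strictly once or zero times, handled with the usual half-open convention). 
Parity of crossings → even ⇒ outside.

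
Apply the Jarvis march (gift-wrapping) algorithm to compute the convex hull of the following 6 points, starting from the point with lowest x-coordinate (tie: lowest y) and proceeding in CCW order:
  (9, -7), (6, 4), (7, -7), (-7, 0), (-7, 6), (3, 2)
Hull (CCW) = [(-7, 0), (7, -7), (9, -7), (6, 4), (-7, 6)]

Jarvis march: at each step, from the current hull vertex p, select the next vertex q as the point such that every other point lies strictly to the left of (or on) the directed line p → q. (Equivalently: for every other point r, the cross product (q − p) × (r − p) ≥ 0.)
Starting point (lowest x, tie lowest y): (-7, 0). Wrap until returning to start. Resulting hull: (-7, 0), (7, -7), (9, -7), (6, 4), (-7, 6).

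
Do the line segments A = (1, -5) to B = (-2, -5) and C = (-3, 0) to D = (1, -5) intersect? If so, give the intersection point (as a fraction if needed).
Yes; intersection at (1, -5) (t = 0 on AB, s = 1 on CD)

Parametrize AB as A + t(B − A) = (1 + -3 t, -5 + 0 t) and CD as C + s(D − C) = (-3 + 4 s, 0 + -5 s). Solve the linear system for (t, s). Determinant = -15 ≠ 0, so a unique intersection of the containing lines exists. Solution: t = 0, s = 1 — both in [0, 1], so the segments cross. Intersection point: (1, -5).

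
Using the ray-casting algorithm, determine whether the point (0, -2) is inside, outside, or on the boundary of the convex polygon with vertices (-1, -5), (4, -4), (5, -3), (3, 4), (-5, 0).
The point (0, -2) lies strictly inside the polygon

Cast a horizontal ray to the right from the query point and count how many polygon edges it crosses (each edge strictly once or zero times, handled with the usual half-open convention). 
Parity of crossings → odd ⇒ inside.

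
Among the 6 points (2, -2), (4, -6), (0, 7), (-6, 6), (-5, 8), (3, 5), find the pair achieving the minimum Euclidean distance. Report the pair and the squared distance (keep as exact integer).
Pair = ((-6, 6), (-5, 8)); squared distance = 5

Compute all C(6, 2) = 15 pairwise squared distances (x_i − x_j)² + (y_i − y_j)². The minimum is 5, attained by the pair ((-6, 6), (-5, 8)).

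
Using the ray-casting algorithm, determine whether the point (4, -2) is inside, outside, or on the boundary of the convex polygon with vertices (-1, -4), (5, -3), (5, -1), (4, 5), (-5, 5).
The point (4, -2) lies strictly inside the polygon

Cast a horizontal ray to the right from the query point and count how many polygon edges it crosses (each edge strictly once or zero times, handled with the usual half-open convention). 
Parity of crossings → odd ⇒ inside.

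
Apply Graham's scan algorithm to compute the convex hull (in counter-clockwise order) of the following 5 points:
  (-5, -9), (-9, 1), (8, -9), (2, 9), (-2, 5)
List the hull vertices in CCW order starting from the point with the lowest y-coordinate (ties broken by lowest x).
Hull (CCW) = [(-5, -9), (8, -9), (2, 9), (-9, 1)]

Graham scan procedure:
  1. Find the pivot p₀ = point with lowest y (tie → lowest x): (-5, -9).
  2. Sort the remaining points by polar angle around p₀.
  3. Walk through sorted points, maintaining a stack; pop the top while the last three entries make a non-left turn (cross product ≤ 0).
  4. Final stack is the convex hull in CCW order: (-5, -9), (8, -9), (2, 9), (-9, 1).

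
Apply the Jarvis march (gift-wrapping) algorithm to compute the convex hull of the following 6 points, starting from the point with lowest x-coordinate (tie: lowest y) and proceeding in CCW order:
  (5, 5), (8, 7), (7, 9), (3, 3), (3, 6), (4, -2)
Hull (CCW) = [(3, 3), (4, -2), (8, 7), (7, 9), (3, 6)]

Jarvis march: at each step, from the current hull vertex p, select the next vertex q as the point such that every other point lies strictly to the left of (or on) the directed line p → q. (Equivalently: for every other point r, the cross product (q − p) × (r − p) ≥ 0.)
Starting point (lowest x, tie lowest y): (3, 3). Wrap until returning to start. Resulting hull: (3, 3), (4, -2), (8, 7), (7, 9), (3, 6).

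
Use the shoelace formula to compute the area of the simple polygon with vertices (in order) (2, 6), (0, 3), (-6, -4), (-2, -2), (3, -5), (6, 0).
Area = 55

Shoelace formula: Area = (1/2) |Σ_i (x_i · y_{i+1} − x_{i+1} · y_i)| (indices mod n). Compute each cross term:
  (2)(3) − (0)(6) = 6
  (0)(-4) − (-6)(3) = 18
  (-6)(-2) − (-2)(-4) = 4
  (-2)(-5) − (3)(-2) = 16
  (3)(0) − (6)(-5) = 30
  (6)(6) − (2)(0) = 36
Sum = 110, so (signed) Area = 110/2 = 55, |Area| = 55.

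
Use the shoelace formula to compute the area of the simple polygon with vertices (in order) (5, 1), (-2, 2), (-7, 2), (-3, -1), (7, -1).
Area = 57/2

Shoelace formula: Area = (1/2) |Σ_i (x_i · y_{i+1} − x_{i+1} · y_i)| (indices mod n). Compute each cross term:
  (5)(2) − (-2)(1) = 12
  (-2)(2) − (-7)(2) = 10
  (-7)(-1) − (-3)(2) = 13
  (-3)(-1) − (7)(-1) = 10
  (7)(1) − (5)(-1) = 12
Sum = 57, so (signed) Area = 57/2 = 57/2, |Area| = 57/2.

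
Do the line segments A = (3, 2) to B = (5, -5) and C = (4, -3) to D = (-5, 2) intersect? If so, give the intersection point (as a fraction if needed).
No (intersection of containing lines falls outside at least one segment)

Parametrize and solve: t = 40/53, s = -3/53. At least one of these is outside [0, 1], so the segments do not intersect.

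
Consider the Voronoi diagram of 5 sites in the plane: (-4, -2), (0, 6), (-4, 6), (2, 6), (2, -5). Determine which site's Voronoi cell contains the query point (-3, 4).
Nearest site = (-4, 6)

The Voronoi cell of site s contains exactly those query points closer to s than to any other site. Compute squared distances from q = (-3, 4) to each site:
  (-4 − -3)² + (6 − 4)² = 5
  (0 − -3)² + (6 − 4)² = 13
  (2 − -3)² + (6 − 4)² = 29
  (-4 − -3)² + (-2 − 4)² = 37
  (2 − -3)² + (-5 − 4)² = 106
Minimum is attained by (-4, 6), so q lies in its Voronoi cell.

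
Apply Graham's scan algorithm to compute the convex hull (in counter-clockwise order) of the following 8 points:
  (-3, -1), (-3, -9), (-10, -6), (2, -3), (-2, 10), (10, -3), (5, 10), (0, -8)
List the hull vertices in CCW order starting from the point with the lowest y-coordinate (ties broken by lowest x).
Hull (CCW) = [(-3, -9), (0, -8), (10, -3), (5, 10), (-2, 10), (-10, -6)]

Graham scan procedure:
  1. Find the pivot p₀ = point with lowest y (tie → lowest x): (-3, -9).
  2. Sort the remaining points by polar angle around p₀.
  3. Walk through sorted points, maintaining a stack; pop the top while the last three entries make a non-left turn (cross product ≤ 0).
  4. Final stack is the convex hull in CCW order: (-3, -9), (0, -8), (10, -3), (5, 10), (-2, 10), (-10, -6).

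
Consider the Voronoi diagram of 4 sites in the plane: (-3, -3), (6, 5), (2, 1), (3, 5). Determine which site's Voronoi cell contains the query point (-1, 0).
Nearest site = (2, 1)

The Voronoi cell of site s contains exactly those query points closer to s than to any other site. Compute squared distances from q = (-1, 0) to each site:
  (2 − -1)² + (1 − 0)² = 10
  (-3 − -1)² + (-3 − 0)² = 13
  (3 − -1)² + (5 − 0)² = 41
  (6 − -1)² + (5 − 0)² = 74
Minimum is attained by (2, 1), so q lies in its Voronoi cell.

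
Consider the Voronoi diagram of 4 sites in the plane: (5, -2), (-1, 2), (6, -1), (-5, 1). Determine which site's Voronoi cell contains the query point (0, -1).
Nearest site = (-1, 2)

The Voronoi cell of site s contains exactly those query points closer to s than to any other site. Compute squared distances from q = (0, -1) to each site:
  (-1 − 0)² + (2 − -1)² = 10
  (5 − 0)² + (-2 − -1)² = 26
  (-5 − 0)² + (1 − -1)² = 29
  (6 − 0)² + (-1 − -1)² = 36
Minimum is attained by (-1, 2), so q lies in its Voronoi cell.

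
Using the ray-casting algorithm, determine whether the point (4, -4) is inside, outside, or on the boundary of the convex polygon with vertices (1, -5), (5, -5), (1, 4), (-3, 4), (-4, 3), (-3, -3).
The point (4, -4) lies strictly inside the polygon

Cast a horizontal ray to the right from the query point and count how many polygon edges it crosses (each edge strictly once or zero times, handled with the usual half-open convention). 
Parity of crossings → odd ⇒ inside.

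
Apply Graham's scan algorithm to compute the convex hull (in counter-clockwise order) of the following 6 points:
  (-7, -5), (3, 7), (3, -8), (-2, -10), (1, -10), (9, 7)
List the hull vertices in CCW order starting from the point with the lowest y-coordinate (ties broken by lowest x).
Hull (CCW) = [(-2, -10), (1, -10), (3, -8), (9, 7), (3, 7), (-7, -5)]

Graham scan procedure:
  1. Find the pivot p₀ = point with lowest y (tie → lowest x): (-2, -10).
  2. Sort the remaining points by polar angle around p₀.
  3. Walk through sorted points, maintaining a stack; pop the top while the last three entries make a non-left turn (cross product ≤ 0).
  4. Final stack is the convex hull in CCW order: (-2, -10), (1, -10), (3, -8), (9, 7), (3, 7), (-7, -5).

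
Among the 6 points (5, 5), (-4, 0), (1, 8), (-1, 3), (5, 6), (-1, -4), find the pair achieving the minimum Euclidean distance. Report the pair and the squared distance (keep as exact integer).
Pair = ((5, 5), (5, 6)); squared distance = 1

Compute all C(6, 2) = 15 pairwise squared distances (x_i − x_j)² + (y_i − y_j)². The minimum is 1, attained by the pair ((5, 5), (5, 6)).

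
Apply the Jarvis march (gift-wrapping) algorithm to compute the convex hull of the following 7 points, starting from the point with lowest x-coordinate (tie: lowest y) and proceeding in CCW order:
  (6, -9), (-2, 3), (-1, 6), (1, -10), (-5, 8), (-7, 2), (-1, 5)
Hull (CCW) = [(-7, 2), (1, -10), (6, -9), (-1, 6), (-5, 8)]

Jarvis march: at each step, from the current hull vertex p, select the next vertex q as the point such that every other point lies strictly to the left of (or on) the directed line p → q. (Equivalently: for every other point r, the cross product (q − p) × (r − p) ≥ 0.)
Starting point (lowest x, tie lowest y): (-7, 2). Wrap until returning to start. Resulting hull: (-7, 2), (1, -10), (6, -9), (-1, 6), (-5, 8).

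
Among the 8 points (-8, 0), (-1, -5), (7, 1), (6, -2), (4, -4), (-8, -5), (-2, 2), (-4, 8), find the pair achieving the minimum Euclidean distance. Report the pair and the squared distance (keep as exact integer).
Pair = ((6, -2), (4, -4)); squared distance = 8

Compute all C(8, 2) = 28 pairwise squared distances (x_i − x_j)² + (y_i − y_j)². The minimum is 8, attained by the pair ((6, -2), (4, -4)).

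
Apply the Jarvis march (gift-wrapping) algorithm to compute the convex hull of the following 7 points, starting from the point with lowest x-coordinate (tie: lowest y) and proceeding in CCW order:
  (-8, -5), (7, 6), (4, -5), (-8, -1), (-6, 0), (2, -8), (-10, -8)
Hull (CCW) = [(-10, -8), (2, -8), (4, -5), (7, 6), (-6, 0), (-8, -1)]

Jarvis march: at each step, from the current hull vertex p, select the next vertex q as the point such that every other point lies strictly to the left of (or on) the directed line p → q. (Equivalently: for every other point r, the cross product (q − p) × (r − p) ≥ 0.)
Starting point (lowest x, tie lowest y): (-10, -8). Wrap until returning to start. Resulting hull: (-10, -8), (2, -8), (4, -5), (7, 6), (-6, 0), (-8, -1).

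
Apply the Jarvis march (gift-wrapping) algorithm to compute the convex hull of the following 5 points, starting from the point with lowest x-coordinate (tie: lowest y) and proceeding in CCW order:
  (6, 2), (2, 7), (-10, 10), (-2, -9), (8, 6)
Hull (CCW) = [(-10, 10), (-2, -9), (6, 2), (8, 6)]

Jarvis march: at each step, from the current hull vertex p, select the next vertex q as the point such that every other point lies strictly to the left of (or on) the directed line p → q. (Equivalently: for every other point r, the cross product (q − p) × (r − p) ≥ 0.)
Starting point (lowest x, tie lowest y): (-10, 10). Wrap until returning to start. Resulting hull: (-10, 10), (-2, -9), (6, 2), (8, 6).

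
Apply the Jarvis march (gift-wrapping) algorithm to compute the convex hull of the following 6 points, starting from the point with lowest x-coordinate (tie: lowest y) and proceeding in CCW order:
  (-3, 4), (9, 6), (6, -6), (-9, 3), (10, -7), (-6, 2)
Hull (CCW) = [(-9, 3), (6, -6), (10, -7), (9, 6)]

Jarvis march: at each step, from the current hull vertex p, select the next vertex q as the point such that every other point lies strictly to the left of (or on) the directed line p → q. (Equivalently: for every other point r, the cross product (q − p) × (r − p) ≥ 0.)
Starting point (lowest x, tie lowest y): (-9, 3). Wrap until returning to start. Resulting hull: (-9, 3), (6, -6), (10, -7), (9, 6).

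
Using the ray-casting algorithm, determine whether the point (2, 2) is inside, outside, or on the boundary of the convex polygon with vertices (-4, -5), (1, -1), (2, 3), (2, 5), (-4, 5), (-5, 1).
The point (2, 2) lies strictly outside the polygon

Cast a horizontal ray to the right from the query point and count how many polygon edges it crosses (each edge strictly once or zero times, handled with the usual half-open convention). 
Parity of crossings → even ⇒ outside.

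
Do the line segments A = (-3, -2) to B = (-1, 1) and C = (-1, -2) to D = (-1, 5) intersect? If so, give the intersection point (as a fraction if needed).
Yes; intersection at (-1, 1) (t = 1 on AB, s = 3/7 on CD)

Parametrize AB as A + t(B − A) = (-3 + 2 t, -2 + 3 t) and CD as C + s(D − C) = (-1 + 0 s, -2 + 7 s). Solve the linear system for (t, s). Determinant = -14 ≠ 0, so a unique intersection of the containing lines exists. Solution: t = 1, s = 3/7 — both in [0, 1], so the segments cross. Intersection point: (-1, 1).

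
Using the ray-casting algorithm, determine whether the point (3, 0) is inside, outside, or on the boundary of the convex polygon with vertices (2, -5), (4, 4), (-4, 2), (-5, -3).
The point (3, 0) lies strictly inside the polygon

Cast a horizontal ray to the right from the query point and count how many polygon edges it crosses (each edge strictly once or zero times, handled with the usual half-open convention). 
Parity of crossings → odd ⇒ inside.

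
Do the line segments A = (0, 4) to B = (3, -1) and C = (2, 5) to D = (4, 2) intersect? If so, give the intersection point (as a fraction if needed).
No (intersection of containing lines falls outside at least one segment)

Parametrize and solve: t = -8, s = -13. At least one of these is outside [0, 1], so the segments do not intersect.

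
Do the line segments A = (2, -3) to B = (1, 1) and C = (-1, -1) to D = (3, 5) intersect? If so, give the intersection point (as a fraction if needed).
No (intersection of containing lines falls outside at least one segment)

Parametrize and solve: t = 13/11, s = 5/11. At least one of these is outside [0, 1], so the segments do not intersect.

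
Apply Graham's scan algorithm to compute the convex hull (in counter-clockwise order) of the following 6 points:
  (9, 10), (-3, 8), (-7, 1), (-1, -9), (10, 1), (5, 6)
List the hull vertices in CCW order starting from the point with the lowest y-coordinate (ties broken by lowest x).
Hull (CCW) = [(-1, -9), (10, 1), (9, 10), (-3, 8), (-7, 1)]

Graham scan procedure:
  1. Find the pivot p₀ = point with lowest y (tie → lowest x): (-1, -9).
  2. Sort the remaining points by polar angle around p₀.
  3. Walk through sorted points, maintaining a stack; pop the top while the last three entries make a non-left turn (cross product ≤ 0).
  4. Final stack is the convex hull in CCW order: (-1, -9), (10, 1), (9, 10), (-3, 8), (-7, 1).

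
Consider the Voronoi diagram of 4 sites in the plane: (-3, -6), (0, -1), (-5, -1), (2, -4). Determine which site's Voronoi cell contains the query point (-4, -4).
Nearest site = (-3, -6)

The Voronoi cell of site s contains exactly those query points closer to s than to any other site. Compute squared distances from q = (-4, -4) to each site:
  (-3 − -4)² + (-6 − -4)² = 5
  (-5 − -4)² + (-1 − -4)² = 10
  (0 − -4)² + (-1 − -4)² = 25
  (2 − -4)² + (-4 − -4)² = 36
Minimum is attained by (-3, -6), so q lies in its Voronoi cell.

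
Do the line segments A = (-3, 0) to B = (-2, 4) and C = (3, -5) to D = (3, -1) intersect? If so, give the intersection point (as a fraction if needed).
No (intersection of containing lines falls outside at least one segment)

Parametrize and solve: t = 6, s = 29/4. At least one of these is outside [0, 1], so the segments do not intersect.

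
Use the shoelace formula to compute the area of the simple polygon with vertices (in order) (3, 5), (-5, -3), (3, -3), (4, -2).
Area = 36

Shoelace formula: Area = (1/2) |Σ_i (x_i · y_{i+1} − x_{i+1} · y_i)| (indices mod n). Compute each cross term:
  (3)(-3) − (-5)(5) = 16
  (-5)(-3) − (3)(-3) = 24
  (3)(-2) − (4)(-3) = 6
  (4)(5) − (3)(-2) = 26
Sum = 72, so (signed) Area = 72/2 = 36, |Area| = 36.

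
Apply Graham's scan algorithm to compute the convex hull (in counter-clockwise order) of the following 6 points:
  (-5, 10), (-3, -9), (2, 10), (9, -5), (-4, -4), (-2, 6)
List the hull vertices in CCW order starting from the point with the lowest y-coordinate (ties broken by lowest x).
Hull (CCW) = [(-3, -9), (9, -5), (2, 10), (-5, 10), (-4, -4)]

Graham scan procedure:
  1. Find the pivot p₀ = point with lowest y (tie → lowest x): (-3, -9).
  2. Sort the remaining points by polar angle around p₀.
  3. Walk through sorted points, maintaining a stack; pop the top while the last three entries make a non-left turn (cross product ≤ 0).
  4. Final stack is the convex hull in CCW order: (-3, -9), (9, -5), (2, 10), (-5, 10), (-4, -4).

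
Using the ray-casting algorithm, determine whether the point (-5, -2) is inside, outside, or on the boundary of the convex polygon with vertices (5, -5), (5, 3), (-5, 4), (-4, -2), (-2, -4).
The point (-5, -2) lies strictly outside the polygon

Cast a horizontal ray to the right from the query point and count how many polygon edges it crosses (each edge strictly once or zero times, handled with the usual half-open convention). 
Parity of crossings → even ⇒ outside.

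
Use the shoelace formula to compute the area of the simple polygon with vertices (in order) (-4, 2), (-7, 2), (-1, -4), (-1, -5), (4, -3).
Area = 28

Shoelace formula: Area = (1/2) |Σ_i (x_i · y_{i+1} − x_{i+1} · y_i)| (indices mod n). Compute each cross term:
  (-4)(2) − (-7)(2) = 6
  (-7)(-4) − (-1)(2) = 30
  (-1)(-5) − (-1)(-4) = 1
  (-1)(-3) − (4)(-5) = 23
  (4)(2) − (-4)(-3) = -4
Sum = 56, so (signed) Area = 56/2 = 28, |Area| = 28.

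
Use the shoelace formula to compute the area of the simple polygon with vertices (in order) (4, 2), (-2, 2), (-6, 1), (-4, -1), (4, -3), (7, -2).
Area = 83/2

Shoelace formula: Area = (1/2) |Σ_i (x_i · y_{i+1} − x_{i+1} · y_i)| (indices mod n). Compute each cross term:
  (4)(2) − (-2)(2) = 12
  (-2)(1) − (-6)(2) = 10
  (-6)(-1) − (-4)(1) = 10
  (-4)(-3) − (4)(-1) = 16
  (4)(-2) − (7)(-3) = 13
  (7)(2) − (4)(-2) = 22
Sum = 83, so (signed) Area = 83/2 = 83/2, |Area| = 83/2.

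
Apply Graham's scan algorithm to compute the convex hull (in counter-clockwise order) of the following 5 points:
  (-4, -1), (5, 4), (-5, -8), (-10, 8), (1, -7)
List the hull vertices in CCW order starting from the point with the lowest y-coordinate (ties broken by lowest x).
Hull (CCW) = [(-5, -8), (1, -7), (5, 4), (-10, 8)]

Graham scan procedure:
  1. Find the pivot p₀ = point with lowest y (tie → lowest x): (-5, -8).
  2. Sort the remaining points by polar angle around p₀.
  3. Walk through sorted points, maintaining a stack; pop the top while the last three entries make a non-left turn (cross product ≤ 0).
  4. Final stack is the convex hull in CCW order: (-5, -8), (1, -7), (5, 4), (-10, 8).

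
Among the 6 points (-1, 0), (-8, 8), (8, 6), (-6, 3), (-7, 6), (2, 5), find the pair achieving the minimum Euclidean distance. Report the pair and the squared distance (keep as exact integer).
Pair = ((-8, 8), (-7, 6)); squared distance = 5

Compute all C(6, 2) = 15 pairwise squared distances (x_i − x_j)² + (y_i − y_j)². The minimum is 5, attained by the pair ((-8, 8), (-7, 6)).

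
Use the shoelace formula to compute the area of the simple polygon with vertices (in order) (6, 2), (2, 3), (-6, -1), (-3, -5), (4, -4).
Area = 121/2

Shoelace formula: Area = (1/2) |Σ_i (x_i · y_{i+1} − x_{i+1} · y_i)| (indices mod n). Compute each cross term:
  (6)(3) − (2)(2) = 14
  (2)(-1) − (-6)(3) = 16
  (-6)(-5) − (-3)(-1) = 27
  (-3)(-4) − (4)(-5) = 32
  (4)(2) − (6)(-4) = 32
Sum = 121, so (signed) Area = 121/2 = 121/2, |Area| = 121/2.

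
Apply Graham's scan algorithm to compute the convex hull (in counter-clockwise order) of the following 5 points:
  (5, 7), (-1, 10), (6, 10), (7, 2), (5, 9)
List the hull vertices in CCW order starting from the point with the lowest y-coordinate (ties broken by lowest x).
Hull (CCW) = [(7, 2), (6, 10), (-1, 10)]

Graham scan procedure:
  1. Find the pivot p₀ = point with lowest y (tie → lowest x): (7, 2).
  2. Sort the remaining points by polar angle around p₀.
  3. Walk through sorted points, maintaining a stack; pop the top while the last three entries make a non-left turn (cross product ≤ 0).
  4. Final stack is the convex hull in CCW order: (7, 2), (6, 10), (-1, 10).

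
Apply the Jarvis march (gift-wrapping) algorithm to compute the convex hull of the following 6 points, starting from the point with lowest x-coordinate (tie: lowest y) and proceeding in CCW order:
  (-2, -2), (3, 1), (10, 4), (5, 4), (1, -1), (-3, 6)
Hull (CCW) = [(-3, 6), (-2, -2), (1, -1), (10, 4)]

Jarvis march: at each step, from the current hull vertex p, select the next vertex q as the point such that every other point lies strictly to the left of (or on) the directed line p → q. (Equivalently: for every other point r, the cross product (q − p) × (r − p) ≥ 0.)
Starting point (lowest x, tie lowest y): (-3, 6). Wrap until returning to start. Resulting hull: (-3, 6), (-2, -2), (1, -1), (10, 4).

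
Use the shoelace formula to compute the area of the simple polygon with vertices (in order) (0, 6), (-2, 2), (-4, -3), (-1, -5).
Area = 37/2

Shoelace formula: Area = (1/2) |Σ_i (x_i · y_{i+1} − x_{i+1} · y_i)| (indices mod n). Compute each cross term:
  (0)(2) − (-2)(6) = 12
  (-2)(-3) − (-4)(2) = 14
  (-4)(-5) − (-1)(-3) = 17
  (-1)(6) − (0)(-5) = -6
Sum = 37, so (signed) Area = 37/2 = 37/2, |Area| = 37/2.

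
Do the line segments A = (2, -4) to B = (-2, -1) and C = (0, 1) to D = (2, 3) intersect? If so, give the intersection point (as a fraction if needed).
No (intersection of containing lines falls outside at least one segment)

Parametrize and solve: t = 1, s = -1. At least one of these is outside [0, 1], so the segments do not intersect.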